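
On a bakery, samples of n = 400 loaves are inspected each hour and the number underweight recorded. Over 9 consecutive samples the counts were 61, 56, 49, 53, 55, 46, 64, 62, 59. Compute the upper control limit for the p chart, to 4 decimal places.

0.1924

p̄ = Σdᵢ / (k·n) = 505 / (9 × 400) = 0.14028
UCL = p̄ + 3·√(p̄(1−p̄)/n) = 0.14028 + 3 × √(0.14028×0.85972/400) = 0.14028 + 3 × 0.01736 = 0.19237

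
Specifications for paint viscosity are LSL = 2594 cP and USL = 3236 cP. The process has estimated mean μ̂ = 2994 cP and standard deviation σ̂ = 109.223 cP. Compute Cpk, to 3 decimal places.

0.739

Cpu = (USL − μ̂) / (3σ̂) = (3236 − 2994) / (3 × 109.223) = 0.7386; Cpl = (μ̂ − LSL) / (3σ̂) = (2994 − 2594) / (3 × 109.223) = 1.2207; Cpk = min(Cpu, Cpl) = 0.7386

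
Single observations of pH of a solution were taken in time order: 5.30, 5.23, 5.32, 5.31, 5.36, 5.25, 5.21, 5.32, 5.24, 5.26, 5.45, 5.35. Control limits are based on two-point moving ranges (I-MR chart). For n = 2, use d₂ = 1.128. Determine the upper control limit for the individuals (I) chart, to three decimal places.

X̄ = (5.30 + 5.23 + 5.32 + 5.31 + 5.36 + 5.25 + 5.21 + 5.32 + 5.24 + 5.26 + 5.45 + 5.35) / 12 = 5.3000
Moving ranges: 0.07, 0.09, 0.01, 0.05, 0.11, 0.04, 0.11, 0.08, 0.02, 0.19, 0.10; M̄R̄ = 0.8700 / 11 = 0.0791
UCL = X̄ + 3·M̄R̄/d₂ = 5.3000 + 3 × 0.0791 / 1.128 = 5.5103

5.510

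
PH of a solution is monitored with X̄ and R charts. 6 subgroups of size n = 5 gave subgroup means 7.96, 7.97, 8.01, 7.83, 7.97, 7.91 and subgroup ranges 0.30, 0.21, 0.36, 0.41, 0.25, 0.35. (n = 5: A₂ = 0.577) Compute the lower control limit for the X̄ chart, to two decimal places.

X̄̄ = (7.96 + 7.97 + 8.01 + 7.83 + 7.97 + 7.91) / 6 = 47.6500 / 6 = 7.9417
R̄ = (0.30 + 0.21 + 0.36 + 0.41 + 0.25 + 0.35) / 6 = 1.8800 / 6 = 0.3133
LCL = X̄̄ − A₂·R̄ = 7.9417 − 0.577 × 0.3133 = 7.7609

7.76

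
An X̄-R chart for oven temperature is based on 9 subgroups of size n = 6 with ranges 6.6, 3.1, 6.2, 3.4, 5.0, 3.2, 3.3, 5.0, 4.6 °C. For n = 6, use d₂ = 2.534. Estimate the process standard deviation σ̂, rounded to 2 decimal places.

R̄ = (6.6 + 3.1 + 6.2 + 3.4 + 5.0 + 3.2 + 3.3 + 5.0 + 4.6) / 9 = 4.4889
σ̂ = R̄ / d₂ = 4.4889 / 2.534 = 1.7715

1.77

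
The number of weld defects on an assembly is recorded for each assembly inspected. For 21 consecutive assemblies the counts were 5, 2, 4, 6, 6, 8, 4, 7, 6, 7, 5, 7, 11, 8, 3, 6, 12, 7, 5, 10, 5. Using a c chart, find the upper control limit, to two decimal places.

c̄ = (5 + 2 + 4 + 6 + 6 + 8 + 4 + 7 + 6 + 7 + 5 + 7 + 11 + 8 + 3 + 6 + 12 + 7 + 5 + 10 + 5) / 21 = 134 / 21 = 6.3810
UCL = c̄ + 3√c̄ = 6.3810 + 3 × √6.3810 = 6.3810 + 3 × 2.5261 = 13.9591

13.96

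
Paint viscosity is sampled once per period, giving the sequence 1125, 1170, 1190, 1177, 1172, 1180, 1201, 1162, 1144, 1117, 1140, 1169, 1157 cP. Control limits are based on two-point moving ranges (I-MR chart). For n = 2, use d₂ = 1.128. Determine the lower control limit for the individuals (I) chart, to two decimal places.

X̄ = (1125 + 1170 + 1190 + 1177 + 1172 + 1180 + 1201 + 1162 + 1144 + 1117 + 1140 + 1169 + 1157) / 13 = 1161.8462
Moving ranges: 45, 20, 13, 5, 8, 21, 39, 18, 27, 23, 29, 12; M̄R̄ = 260.0000 / 12 = 21.6667
LCL = X̄ − 3·M̄R̄/d₂ = 1161.8462 − 3 × 21.6667 / 1.128 = 1104.2220

1104.22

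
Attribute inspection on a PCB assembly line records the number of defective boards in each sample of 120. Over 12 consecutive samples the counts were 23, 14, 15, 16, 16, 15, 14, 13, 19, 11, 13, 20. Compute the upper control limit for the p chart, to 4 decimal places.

p̄ = Σdᵢ / (k·n) = 189 / (12 × 120) = 0.13125
UCL = p̄ + 3·√(p̄(1−p̄)/n) = 0.13125 + 3 × √(0.13125×0.86875/120) = 0.13125 + 3 × 0.03083 = 0.22373

0.2237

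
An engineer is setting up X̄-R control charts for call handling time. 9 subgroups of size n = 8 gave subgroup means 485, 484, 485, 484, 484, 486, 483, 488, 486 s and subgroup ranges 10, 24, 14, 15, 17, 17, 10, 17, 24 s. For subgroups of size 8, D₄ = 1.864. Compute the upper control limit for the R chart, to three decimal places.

R̄ = (10 + 24 + 14 + 15 + 17 + 17 + 10 + 17 + 24) / 9 = 148.0000 / 9 = 16.4444
UCL_R = D₄·R̄ = 1.864 × 16.4444 = 30.6524

30.652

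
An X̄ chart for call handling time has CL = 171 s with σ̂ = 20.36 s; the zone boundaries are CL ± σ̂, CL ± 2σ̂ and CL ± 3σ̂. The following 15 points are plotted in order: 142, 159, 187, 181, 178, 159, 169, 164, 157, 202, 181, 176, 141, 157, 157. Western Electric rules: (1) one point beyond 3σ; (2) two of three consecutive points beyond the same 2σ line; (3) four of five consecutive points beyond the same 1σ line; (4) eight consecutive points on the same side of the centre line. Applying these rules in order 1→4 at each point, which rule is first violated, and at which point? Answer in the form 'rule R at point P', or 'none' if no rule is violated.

Zone of each point (C = within 1σ̂, B = 1σ̂–2σ̂, A = 2σ̂–3σ̂, * = beyond 3σ̂; sign = side of CL): 1:-B, 2:-C, 3:+C, 4:+C, 5:+C, 6:-C, 7:-C, 8:-C, 9:-C, 10:+B, 11:+C, 12:+C, 13:-B, 14:-C, 15:-C
No rule fires across all 15 points.

none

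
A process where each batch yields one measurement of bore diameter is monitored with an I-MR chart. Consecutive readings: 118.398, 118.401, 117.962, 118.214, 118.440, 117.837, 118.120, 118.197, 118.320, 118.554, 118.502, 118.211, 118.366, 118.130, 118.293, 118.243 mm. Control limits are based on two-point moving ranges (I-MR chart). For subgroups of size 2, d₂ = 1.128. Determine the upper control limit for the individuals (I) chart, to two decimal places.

X̄ = (118.398 + 118.401 + 117.962 + 118.214 + 118.440 + 117.837 + 118.120 + 118.197 + 118.320 + 118.554 + 118.502 + 118.211 + 118.366 + 118.130 + 118.293 + 118.243) / 16 = 118.2618
Moving ranges: 0.003, 0.439, 0.252, 0.226, 0.603, 0.283, 0.077, 0.123, 0.234, 0.052, 0.291, 0.155, 0.236, 0.163, 0.050; M̄R̄ = 3.1870 / 15 = 0.2125
UCL = X̄ + 3·M̄R̄/d₂ = 118.2618 + 3 × 0.2125 / 1.128 = 118.8268

118.83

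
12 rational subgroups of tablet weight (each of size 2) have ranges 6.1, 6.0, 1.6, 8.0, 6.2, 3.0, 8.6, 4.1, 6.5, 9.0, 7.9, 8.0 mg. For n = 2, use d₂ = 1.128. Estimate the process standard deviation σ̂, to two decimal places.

R̄ = (6.1 + 6.0 + 1.6 + 8.0 + 6.2 + 3.0 + 8.6 + 4.1 + 6.5 + 9.0 + 7.9 + 8.0) / 12 = 6.2500
σ̂ = R̄ / d₂ = 6.2500 / 1.128 = 5.5408

5.54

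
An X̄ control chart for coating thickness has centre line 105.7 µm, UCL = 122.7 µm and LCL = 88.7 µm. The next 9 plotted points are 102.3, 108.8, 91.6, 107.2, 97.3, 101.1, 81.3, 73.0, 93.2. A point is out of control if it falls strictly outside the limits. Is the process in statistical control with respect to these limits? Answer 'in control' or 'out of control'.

out of control

Compare each point to [88.7, 122.7]: sample 7 = 81.3 < LCL; sample 8 = 73.0 < LCL.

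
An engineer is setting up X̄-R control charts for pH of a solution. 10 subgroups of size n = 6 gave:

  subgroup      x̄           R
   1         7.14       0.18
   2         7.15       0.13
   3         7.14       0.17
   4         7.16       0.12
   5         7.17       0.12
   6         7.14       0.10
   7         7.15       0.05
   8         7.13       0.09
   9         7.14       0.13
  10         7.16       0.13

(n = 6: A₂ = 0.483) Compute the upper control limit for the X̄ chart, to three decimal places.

7.207

X̄̄ = (7.14 + 7.15 + 7.14 + 7.16 + 7.17 + 7.14 + 7.15 + 7.13 + 7.14 + 7.16) / 10 = 71.4800 / 10 = 7.1480
R̄ = (0.18 + 0.13 + 0.17 + 0.12 + 0.12 + 0.10 + 0.05 + 0.09 + 0.13 + 0.13) / 10 = 1.2200 / 10 = 0.1220
UCL = X̄̄ + A₂·R̄ = 7.1480 + 0.483 × 0.1220 = 7.2069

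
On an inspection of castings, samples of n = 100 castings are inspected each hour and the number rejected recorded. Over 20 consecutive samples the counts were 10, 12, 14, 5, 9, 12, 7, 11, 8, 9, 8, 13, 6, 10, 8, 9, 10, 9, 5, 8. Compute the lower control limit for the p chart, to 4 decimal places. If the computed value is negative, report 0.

p̄ = Σdᵢ / (k·n) = 183 / (20 × 100) = 0.09150
LCL = p̄ − 3·√(p̄(1−p̄)/n) = 0.09150 − 3 × 0.02883 = 0.00500

0.0050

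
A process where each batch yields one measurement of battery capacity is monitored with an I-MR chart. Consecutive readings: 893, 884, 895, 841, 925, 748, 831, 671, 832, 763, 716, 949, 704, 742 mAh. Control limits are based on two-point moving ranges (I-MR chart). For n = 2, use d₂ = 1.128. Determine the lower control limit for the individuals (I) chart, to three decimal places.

X̄ = (893 + 884 + 895 + 841 + 925 + 748 + 831 + 671 + 832 + 763 + 716 + 949 + 704 + 742) / 14 = 813.8571
Moving ranges: 9, 11, 54, 84, 177, 83, 160, 161, 69, 47, 233, 245, 38; M̄R̄ = 1371.0000 / 13 = 105.4615
LCL = X̄ − 3·M̄R̄/d₂ = 813.8571 − 3 × 105.4615 / 1.128 = 533.3743

533.374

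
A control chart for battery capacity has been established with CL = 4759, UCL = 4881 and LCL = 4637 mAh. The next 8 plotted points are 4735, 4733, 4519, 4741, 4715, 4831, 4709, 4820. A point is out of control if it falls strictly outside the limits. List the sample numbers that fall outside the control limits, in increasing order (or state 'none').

3

Compare each point to [4637, 4881]: sample 3 = 4519 < LCL.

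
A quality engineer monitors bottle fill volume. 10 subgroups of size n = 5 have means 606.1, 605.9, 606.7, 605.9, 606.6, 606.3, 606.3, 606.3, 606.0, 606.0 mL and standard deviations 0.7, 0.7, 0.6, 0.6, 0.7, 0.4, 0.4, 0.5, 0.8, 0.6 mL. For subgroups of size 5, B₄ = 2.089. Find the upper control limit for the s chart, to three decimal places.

1.253

s̄ = (0.7 + 0.7 + 0.6 + 0.6 + 0.7 + 0.4 + 0.4 + 0.5 + 0.8 + 0.6) / 10 = 0.6000
UCL_s = B₄·s̄ = 2.089 × 0.6000 = 1.2534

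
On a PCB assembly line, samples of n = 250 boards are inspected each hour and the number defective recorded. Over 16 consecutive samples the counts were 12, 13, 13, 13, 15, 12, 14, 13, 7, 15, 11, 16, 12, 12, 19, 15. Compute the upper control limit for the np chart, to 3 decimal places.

23.877

p̄ = Σdᵢ / (k·n) = 212 / (16 × 250) = 0.05300
UCL = np̄ + 3·√(np̄(1−p̄)) = 13.2500 + 3 × √(13.2500×0.94700) = 13.2500 + 3 × 3.5423 = 23.8768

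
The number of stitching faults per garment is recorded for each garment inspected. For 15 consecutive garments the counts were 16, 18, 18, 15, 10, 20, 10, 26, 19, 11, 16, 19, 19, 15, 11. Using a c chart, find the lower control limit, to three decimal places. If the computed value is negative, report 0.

c̄ = (16 + 18 + 18 + 15 + 10 + 20 + 10 + 26 + 19 + 11 + 16 + 19 + 19 + 15 + 11) / 15 = 243 / 15 = 16.2000
LCL = c̄ − 3√c̄ = 16.2000 − 3 × 4.0249 = 4.1252

4.125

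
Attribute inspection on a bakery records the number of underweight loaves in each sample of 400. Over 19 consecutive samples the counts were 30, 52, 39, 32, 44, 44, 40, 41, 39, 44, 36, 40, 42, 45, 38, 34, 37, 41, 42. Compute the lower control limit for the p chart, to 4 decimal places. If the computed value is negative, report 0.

p̄ = Σdᵢ / (k·n) = 760 / (19 × 400) = 0.10000
LCL = p̄ − 3·√(p̄(1−p̄)/n) = 0.10000 − 3 × 0.01500 = 0.05500

0.0550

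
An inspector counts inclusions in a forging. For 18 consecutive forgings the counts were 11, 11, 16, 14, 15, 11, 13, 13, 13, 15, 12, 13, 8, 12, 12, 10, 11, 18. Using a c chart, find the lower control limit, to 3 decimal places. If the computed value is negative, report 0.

c̄ = (11 + 11 + 16 + 14 + 15 + 11 + 13 + 13 + 13 + 15 + 12 + 13 + 8 + 12 + 12 + 10 + 11 + 18) / 18 = 228 / 18 = 12.6667
LCL = c̄ − 3√c̄ = 12.6667 − 3 × 3.5590 = 1.9896

1.990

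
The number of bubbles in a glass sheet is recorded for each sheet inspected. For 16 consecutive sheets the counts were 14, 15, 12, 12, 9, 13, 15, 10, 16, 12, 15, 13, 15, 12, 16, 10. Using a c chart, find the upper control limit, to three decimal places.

23.905

c̄ = (14 + 15 + 12 + 12 + 9 + 13 + 15 + 10 + 16 + 12 + 15 + 13 + 15 + 12 + 16 + 10) / 16 = 209 / 16 = 13.0625
UCL = c̄ + 3√c̄ = 13.0625 + 3 × √13.0625 = 13.0625 + 3 × 3.6142 = 23.9051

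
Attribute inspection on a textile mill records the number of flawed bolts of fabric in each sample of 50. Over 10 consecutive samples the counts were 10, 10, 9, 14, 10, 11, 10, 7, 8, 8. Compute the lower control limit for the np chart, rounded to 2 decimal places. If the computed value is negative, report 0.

p̄ = Σdᵢ / (k·n) = 97 / (10 × 50) = 0.19400
LCL = np̄ − 3·√(np̄(1−p̄)) = 9.7000 − 3 × 2.7961 = 1.3117

1.31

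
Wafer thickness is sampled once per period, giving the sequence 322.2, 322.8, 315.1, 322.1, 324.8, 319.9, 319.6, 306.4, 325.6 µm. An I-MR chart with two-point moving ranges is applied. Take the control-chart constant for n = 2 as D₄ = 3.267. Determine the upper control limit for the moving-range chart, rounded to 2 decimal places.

22.71

Moving ranges: 0.6, 7.7, 7.0, 2.7, 4.9, 0.3, 13.2, 19.2; M̄R̄ = 55.6000 / 8 = 6.9500
UCL_MR = D₄·M̄R̄ = 3.267 × 6.9500 = 22.7056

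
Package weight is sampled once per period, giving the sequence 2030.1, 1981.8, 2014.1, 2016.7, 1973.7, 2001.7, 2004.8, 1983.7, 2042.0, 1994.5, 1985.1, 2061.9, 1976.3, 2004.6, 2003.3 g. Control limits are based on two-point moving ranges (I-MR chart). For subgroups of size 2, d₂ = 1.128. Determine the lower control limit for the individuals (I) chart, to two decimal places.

X̄ = (2030.1 + 1981.8 + 2014.1 + 2016.7 + 1973.7 + 2001.7 + 2004.8 + 1983.7 + 2042.0 + 1994.5 + 1985.1 + 2061.9 + 1976.3 + 2004.6 + 2003.3) / 15 = 2004.9533
Moving ranges: 48.3, 32.3, 2.6, 43.0, 28.0, 3.1, 21.1, 58.3, 47.5, 9.4, 76.8, 85.6, 28.3, 1.3; M̄R̄ = 485.6000 / 14 = 34.6857
LCL = X̄ − 3·M̄R̄/d₂ = 2004.9533 − 3 × 34.6857 / 1.128 = 1912.7041

1912.70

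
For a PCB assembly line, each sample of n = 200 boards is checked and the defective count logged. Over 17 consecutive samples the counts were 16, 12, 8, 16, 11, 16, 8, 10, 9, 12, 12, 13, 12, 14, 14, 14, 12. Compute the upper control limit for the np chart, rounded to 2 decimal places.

p̄ = Σdᵢ / (k·n) = 209 / (17 × 200) = 0.06147
UCL = np̄ + 3·√(np̄(1−p̄)) = 12.2941 + 3 × √(12.2941×0.93853) = 12.2941 + 3 × 3.3968 = 22.4846

22.48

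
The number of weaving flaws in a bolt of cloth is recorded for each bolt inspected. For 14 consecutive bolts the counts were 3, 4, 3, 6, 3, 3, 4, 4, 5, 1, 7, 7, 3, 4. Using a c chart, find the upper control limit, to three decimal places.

c̄ = (3 + 4 + 3 + 6 + 3 + 3 + 4 + 4 + 5 + 1 + 7 + 7 + 3 + 4) / 14 = 57 / 14 = 4.0714
UCL = c̄ + 3√c̄ = 4.0714 + 3 × √4.0714 = 4.0714 + 3 × 2.0178 = 10.1248

10.125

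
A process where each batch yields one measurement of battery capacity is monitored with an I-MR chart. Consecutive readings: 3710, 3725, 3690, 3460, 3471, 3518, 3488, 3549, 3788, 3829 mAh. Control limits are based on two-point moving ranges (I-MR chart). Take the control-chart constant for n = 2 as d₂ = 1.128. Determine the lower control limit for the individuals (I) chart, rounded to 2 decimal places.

3413.28

X̄ = (3710 + 3725 + 3690 + 3460 + 3471 + 3518 + 3488 + 3549 + 3788 + 3829) / 10 = 3622.8000
Moving ranges: 15, 35, 230, 11, 47, 30, 61, 239, 41; M̄R̄ = 709.0000 / 9 = 78.7778
LCL = X̄ − 3·M̄R̄/d₂ = 3622.8000 − 3 × 78.7778 / 1.128 = 3413.2846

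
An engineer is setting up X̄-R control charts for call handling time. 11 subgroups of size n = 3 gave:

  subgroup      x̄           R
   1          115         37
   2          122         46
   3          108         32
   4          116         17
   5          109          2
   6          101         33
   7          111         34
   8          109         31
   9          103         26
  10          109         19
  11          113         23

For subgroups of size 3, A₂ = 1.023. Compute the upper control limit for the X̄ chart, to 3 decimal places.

X̄̄ = (115 + 122 + 108 + 116 + 109 + 101 + 111 + 109 + 103 + 109 + 113) / 11 = 1216.0000 / 11 = 110.5455
R̄ = (37 + 46 + 32 + 17 + 2 + 33 + 34 + 31 + 26 + 19 + 23) / 11 = 300.0000 / 11 = 27.2727
UCL = X̄̄ + A₂·R̄ = 110.5455 + 1.023 × 27.2727 = 138.4455

138.445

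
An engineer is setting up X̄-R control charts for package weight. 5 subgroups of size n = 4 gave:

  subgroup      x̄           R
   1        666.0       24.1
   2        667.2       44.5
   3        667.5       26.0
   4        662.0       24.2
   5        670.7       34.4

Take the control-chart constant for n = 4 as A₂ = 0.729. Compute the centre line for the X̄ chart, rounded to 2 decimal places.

666.68

X̄̄ = (666.0 + 667.2 + 667.5 + 662.0 + 670.7) / 5 = 3333.4000 / 5 = 666.6800
CL = X̄̄ = 666.6800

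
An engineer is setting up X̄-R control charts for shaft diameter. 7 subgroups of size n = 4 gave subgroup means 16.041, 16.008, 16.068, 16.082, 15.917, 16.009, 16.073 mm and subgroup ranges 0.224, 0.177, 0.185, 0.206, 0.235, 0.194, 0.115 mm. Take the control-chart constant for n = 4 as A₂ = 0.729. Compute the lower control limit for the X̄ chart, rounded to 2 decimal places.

X̄̄ = (16.041 + 16.008 + 16.068 + 16.082 + 15.917 + 16.009 + 16.073) / 7 = 112.1980 / 7 = 16.0283
R̄ = (0.224 + 0.177 + 0.185 + 0.206 + 0.235 + 0.194 + 0.115) / 7 = 1.3360 / 7 = 0.1909
LCL = X̄̄ − A₂·R̄ = 16.0283 − 0.729 × 0.1909 = 15.8892

15.89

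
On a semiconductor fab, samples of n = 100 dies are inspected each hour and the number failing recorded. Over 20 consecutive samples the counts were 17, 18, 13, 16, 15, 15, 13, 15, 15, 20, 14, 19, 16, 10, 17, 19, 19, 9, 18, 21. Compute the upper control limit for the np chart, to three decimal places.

26.934

p̄ = Σdᵢ / (k·n) = 319 / (20 × 100) = 0.15950
UCL = np̄ + 3·√(np̄(1−p̄)) = 15.9500 + 3 × √(15.9500×0.84050) = 15.9500 + 3 × 3.6614 = 26.9343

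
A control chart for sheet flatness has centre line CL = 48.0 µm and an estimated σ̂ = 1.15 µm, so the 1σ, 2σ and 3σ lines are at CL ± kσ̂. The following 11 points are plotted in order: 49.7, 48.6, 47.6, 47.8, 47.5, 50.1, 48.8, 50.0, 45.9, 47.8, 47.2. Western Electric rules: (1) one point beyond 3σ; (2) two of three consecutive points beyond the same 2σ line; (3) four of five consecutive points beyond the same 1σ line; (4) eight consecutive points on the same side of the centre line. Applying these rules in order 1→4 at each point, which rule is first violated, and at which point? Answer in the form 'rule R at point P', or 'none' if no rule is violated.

none

Zone of each point (C = within 1σ̂, B = 1σ̂–2σ̂, A = 2σ̂–3σ̂, * = beyond 3σ̂; sign = side of CL): 1:+B, 2:+C, 3:-C, 4:-C, 5:-C, 6:+B, 7:+C, 8:+B, 9:-B, 10:-C, 11:-C
No rule fires across all 11 points.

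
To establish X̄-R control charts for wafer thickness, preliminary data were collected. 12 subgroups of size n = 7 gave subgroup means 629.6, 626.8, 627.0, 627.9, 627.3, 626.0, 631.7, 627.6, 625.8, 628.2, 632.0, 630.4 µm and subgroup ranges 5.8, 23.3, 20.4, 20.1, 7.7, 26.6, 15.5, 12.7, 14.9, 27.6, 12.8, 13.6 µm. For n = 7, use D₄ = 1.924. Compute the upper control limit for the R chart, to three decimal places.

R̄ = (5.8 + 23.3 + 20.4 + 20.1 + 7.7 + 26.6 + 15.5 + 12.7 + 14.9 + 27.6 + 12.8 + 13.6) / 12 = 201.0000 / 12 = 16.7500
UCL_R = D₄·R̄ = 1.924 × 16.7500 = 32.2270

32.227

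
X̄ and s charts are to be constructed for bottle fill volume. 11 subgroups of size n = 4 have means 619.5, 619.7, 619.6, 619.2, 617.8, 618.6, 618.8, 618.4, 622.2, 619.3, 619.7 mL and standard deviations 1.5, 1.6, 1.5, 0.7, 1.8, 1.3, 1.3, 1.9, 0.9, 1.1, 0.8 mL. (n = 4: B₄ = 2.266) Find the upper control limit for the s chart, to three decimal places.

s̄ = (1.5 + 1.6 + 1.5 + 0.7 + 1.8 + 1.3 + 1.3 + 1.9 + 0.9 + 1.1 + 0.8) / 11 = 1.3091
UCL_s = B₄·s̄ = 2.266 × 1.3091 = 2.9664

2.966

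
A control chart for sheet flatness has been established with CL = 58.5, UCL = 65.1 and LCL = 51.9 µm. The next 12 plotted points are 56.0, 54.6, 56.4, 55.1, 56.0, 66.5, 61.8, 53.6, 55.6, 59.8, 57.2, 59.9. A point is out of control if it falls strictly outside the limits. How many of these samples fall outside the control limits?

1

Compare each point to [51.9, 65.1]: sample 6 = 66.5 > UCL.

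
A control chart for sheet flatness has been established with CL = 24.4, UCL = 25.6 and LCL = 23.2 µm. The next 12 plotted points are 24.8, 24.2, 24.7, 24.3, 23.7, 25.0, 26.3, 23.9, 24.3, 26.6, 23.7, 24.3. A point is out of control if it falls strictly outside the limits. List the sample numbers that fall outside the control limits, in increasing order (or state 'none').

7, 10

Compare each point to [23.2, 25.6]: sample 7 = 26.3 > UCL; sample 10 = 26.6 > UCL.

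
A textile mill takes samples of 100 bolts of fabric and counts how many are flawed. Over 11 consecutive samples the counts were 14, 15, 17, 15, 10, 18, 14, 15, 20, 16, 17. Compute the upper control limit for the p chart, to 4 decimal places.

0.2642

p̄ = Σdᵢ / (k·n) = 171 / (11 × 100) = 0.15545
UCL = p̄ + 3·√(p̄(1−p̄)/n) = 0.15545 + 3 × √(0.15545×0.84455/100) = 0.15545 + 3 × 0.03623 = 0.26416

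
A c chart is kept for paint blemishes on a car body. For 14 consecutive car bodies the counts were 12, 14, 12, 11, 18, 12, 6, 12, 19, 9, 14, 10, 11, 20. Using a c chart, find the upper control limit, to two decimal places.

c̄ = (12 + 14 + 12 + 11 + 18 + 12 + 6 + 12 + 19 + 9 + 14 + 10 + 11 + 20) / 14 = 180 / 14 = 12.8571
UCL = c̄ + 3√c̄ = 12.8571 + 3 × √12.8571 = 12.8571 + 3 × 3.5857 = 23.6142

23.61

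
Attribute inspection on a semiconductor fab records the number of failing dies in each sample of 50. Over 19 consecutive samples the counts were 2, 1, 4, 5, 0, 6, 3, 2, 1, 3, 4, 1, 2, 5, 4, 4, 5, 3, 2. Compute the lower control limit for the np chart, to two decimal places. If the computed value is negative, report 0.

p̄ = Σdᵢ / (k·n) = 57 / (19 × 50) = 0.06000
LCL = np̄ − 3·√(np̄(1−p̄)) = 3.0000 − 3 × 1.6793 = -2.0379 → 0 (negative, so LCL = 0)

0.00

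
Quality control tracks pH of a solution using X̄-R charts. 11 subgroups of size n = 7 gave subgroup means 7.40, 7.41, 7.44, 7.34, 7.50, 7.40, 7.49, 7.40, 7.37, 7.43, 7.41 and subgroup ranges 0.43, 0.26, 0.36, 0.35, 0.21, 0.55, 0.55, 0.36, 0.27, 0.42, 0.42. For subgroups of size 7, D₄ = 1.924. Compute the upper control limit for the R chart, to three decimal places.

R̄ = (0.43 + 0.26 + 0.36 + 0.35 + 0.21 + 0.55 + 0.55 + 0.36 + 0.27 + 0.42 + 0.42) / 11 = 4.1800 / 11 = 0.3800
UCL_R = D₄·R̄ = 1.924 × 0.3800 = 0.7311

0.731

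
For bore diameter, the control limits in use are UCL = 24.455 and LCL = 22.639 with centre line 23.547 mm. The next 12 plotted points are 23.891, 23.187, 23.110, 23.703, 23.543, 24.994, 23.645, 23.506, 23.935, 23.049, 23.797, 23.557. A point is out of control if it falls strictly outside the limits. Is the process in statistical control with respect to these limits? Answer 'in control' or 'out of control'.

Compare each point to [22.639, 24.455]: sample 6 = 24.994 > UCL.

out of control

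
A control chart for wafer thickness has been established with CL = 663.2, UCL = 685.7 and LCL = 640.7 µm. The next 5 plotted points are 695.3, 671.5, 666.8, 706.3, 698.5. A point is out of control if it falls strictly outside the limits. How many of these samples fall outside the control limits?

3

Compare each point to [640.7, 685.7]: sample 1 = 695.3 > UCL; sample 4 = 706.3 > UCL; sample 5 = 698.5 > UCL.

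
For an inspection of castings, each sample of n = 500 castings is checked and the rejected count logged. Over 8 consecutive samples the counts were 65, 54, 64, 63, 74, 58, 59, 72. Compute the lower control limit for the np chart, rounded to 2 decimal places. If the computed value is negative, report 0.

p̄ = Σdᵢ / (k·n) = 509 / (8 × 500) = 0.12725
LCL = np̄ − 3·√(np̄(1−p̄)) = 63.6250 − 3 × 7.4518 = 41.2697

41.27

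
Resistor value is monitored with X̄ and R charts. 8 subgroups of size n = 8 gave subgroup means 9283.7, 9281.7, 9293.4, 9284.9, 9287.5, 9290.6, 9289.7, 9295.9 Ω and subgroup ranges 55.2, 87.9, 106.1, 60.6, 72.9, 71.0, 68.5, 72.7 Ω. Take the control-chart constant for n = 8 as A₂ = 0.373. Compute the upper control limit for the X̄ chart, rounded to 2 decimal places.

9316.16

X̄̄ = (9283.7 + 9281.7 + 9293.4 + 9284.9 + 9287.5 + 9290.6 + 9289.7 + 9295.9) / 8 = 74307.4000 / 8 = 9288.4250
R̄ = (55.2 + 87.9 + 106.1 + 60.6 + 72.9 + 71.0 + 68.5 + 72.7) / 8 = 594.9000 / 8 = 74.3625
UCL = X̄̄ + A₂·R̄ = 9288.4250 + 0.373 × 74.3625 = 9316.1622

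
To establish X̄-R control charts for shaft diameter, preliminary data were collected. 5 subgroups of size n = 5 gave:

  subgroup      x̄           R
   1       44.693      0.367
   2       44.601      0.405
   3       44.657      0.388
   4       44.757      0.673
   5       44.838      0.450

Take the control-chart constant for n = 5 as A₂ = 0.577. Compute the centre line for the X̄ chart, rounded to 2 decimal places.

44.71

X̄̄ = (44.693 + 44.601 + 44.657 + 44.757 + 44.838) / 5 = 223.5460 / 5 = 44.7092
CL = X̄̄ = 44.7092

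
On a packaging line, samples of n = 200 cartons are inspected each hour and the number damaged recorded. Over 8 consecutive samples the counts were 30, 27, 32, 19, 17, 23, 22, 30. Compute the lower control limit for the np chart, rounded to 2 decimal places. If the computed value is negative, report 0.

10.97

p̄ = Σdᵢ / (k·n) = 200 / (8 × 200) = 0.12500
LCL = np̄ − 3·√(np̄(1−p̄)) = 25.0000 − 3 × 4.6771 = 10.9688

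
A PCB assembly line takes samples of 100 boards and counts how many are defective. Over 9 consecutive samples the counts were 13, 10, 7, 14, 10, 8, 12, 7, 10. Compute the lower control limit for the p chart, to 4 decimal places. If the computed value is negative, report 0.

0.0107

p̄ = Σdᵢ / (k·n) = 91 / (9 × 100) = 0.10111
LCL = p̄ − 3·√(p̄(1−p̄)/n) = 0.10111 − 3 × 0.03015 = 0.01067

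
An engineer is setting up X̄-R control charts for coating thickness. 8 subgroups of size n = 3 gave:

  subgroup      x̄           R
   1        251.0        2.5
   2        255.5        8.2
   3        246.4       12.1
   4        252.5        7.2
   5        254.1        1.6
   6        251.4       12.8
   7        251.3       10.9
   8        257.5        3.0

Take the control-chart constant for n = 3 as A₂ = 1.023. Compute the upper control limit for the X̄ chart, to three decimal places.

X̄̄ = (251.0 + 255.5 + 246.4 + 252.5 + 254.1 + 251.4 + 251.3 + 257.5) / 8 = 2019.7000 / 8 = 252.4625
R̄ = (2.5 + 8.2 + 12.1 + 7.2 + 1.6 + 12.8 + 10.9 + 3.0) / 8 = 58.3000 / 8 = 7.2875
UCL = X̄̄ + A₂·R̄ = 252.4625 + 1.023 × 7.2875 = 259.9176

259.918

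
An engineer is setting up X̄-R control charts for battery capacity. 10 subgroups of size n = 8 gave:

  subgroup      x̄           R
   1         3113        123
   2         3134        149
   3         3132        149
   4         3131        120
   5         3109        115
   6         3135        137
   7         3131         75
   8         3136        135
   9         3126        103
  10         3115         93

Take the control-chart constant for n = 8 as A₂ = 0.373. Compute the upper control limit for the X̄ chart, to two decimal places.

3170.92

X̄̄ = (3113 + 3134 + 3132 + 3131 + 3109 + 3135 + 3131 + 3136 + 3126 + 3115) / 10 = 31262.0000 / 10 = 3126.2000
R̄ = (123 + 149 + 149 + 120 + 115 + 137 + 75 + 135 + 103 + 93) / 10 = 1199.0000 / 10 = 119.9000
UCL = X̄̄ + A₂·R̄ = 3126.2000 + 0.373 × 119.9000 = 3170.9227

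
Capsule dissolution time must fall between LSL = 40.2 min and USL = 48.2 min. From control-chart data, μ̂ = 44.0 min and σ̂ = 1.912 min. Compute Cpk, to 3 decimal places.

Cpu = (USL − μ̂) / (3σ̂) = (48.2 − 44.0) / (3 × 1.912) = 0.7322; Cpl = (μ̂ − LSL) / (3σ̂) = (44.0 − 40.2) / (3 × 1.912) = 0.6625; Cpk = min(Cpu, Cpl) = 0.6625

0.662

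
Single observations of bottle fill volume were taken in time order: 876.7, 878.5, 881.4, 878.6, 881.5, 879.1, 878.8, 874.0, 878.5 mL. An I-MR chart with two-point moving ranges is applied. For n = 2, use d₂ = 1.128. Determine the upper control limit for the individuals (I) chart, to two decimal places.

886.01

X̄ = (876.7 + 878.5 + 881.4 + 878.6 + 881.5 + 879.1 + 878.8 + 874.0 + 878.5) / 9 = 878.5667
Moving ranges: 1.8, 2.9, 2.8, 2.9, 2.4, 0.3, 4.8, 4.5; M̄R̄ = 22.4000 / 8 = 2.8000
UCL = X̄ + 3·M̄R̄/d₂ = 878.5667 + 3 × 2.8000 / 1.128 = 886.0135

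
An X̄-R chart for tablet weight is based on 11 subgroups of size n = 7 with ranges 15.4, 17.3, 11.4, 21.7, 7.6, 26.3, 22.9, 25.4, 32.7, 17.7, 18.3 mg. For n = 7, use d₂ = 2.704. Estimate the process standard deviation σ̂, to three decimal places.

7.286

R̄ = (15.4 + 17.3 + 11.4 + 21.7 + 7.6 + 26.3 + 22.9 + 25.4 + 32.7 + 17.7 + 18.3) / 11 = 19.7000
σ̂ = R̄ / d₂ = 19.7000 / 2.704 = 7.2855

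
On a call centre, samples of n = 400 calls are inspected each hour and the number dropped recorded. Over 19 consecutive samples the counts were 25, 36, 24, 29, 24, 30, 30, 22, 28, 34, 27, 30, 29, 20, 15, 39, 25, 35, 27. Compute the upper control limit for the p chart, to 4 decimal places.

p̄ = Σdᵢ / (k·n) = 529 / (19 × 400) = 0.06961
UCL = p̄ + 3·√(p̄(1−p̄)/n) = 0.06961 + 3 × √(0.06961×0.93039/400) = 0.06961 + 3 × 0.01272 = 0.10778

0.1078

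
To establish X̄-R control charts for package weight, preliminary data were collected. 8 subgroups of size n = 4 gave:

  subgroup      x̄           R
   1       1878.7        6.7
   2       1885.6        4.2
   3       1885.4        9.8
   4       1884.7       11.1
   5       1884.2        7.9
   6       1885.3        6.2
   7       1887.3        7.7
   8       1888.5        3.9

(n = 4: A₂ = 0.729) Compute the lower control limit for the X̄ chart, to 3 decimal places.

1879.723

X̄̄ = (1878.7 + 1885.6 + 1885.4 + 1884.7 + 1884.2 + 1885.3 + 1887.3 + 1888.5) / 8 = 15079.7000 / 8 = 1884.9625
R̄ = (6.7 + 4.2 + 9.8 + 11.1 + 7.9 + 6.2 + 7.7 + 3.9) / 8 = 57.5000 / 8 = 7.1875
LCL = X̄̄ − A₂·R̄ = 1884.9625 − 0.729 × 7.1875 = 1879.7228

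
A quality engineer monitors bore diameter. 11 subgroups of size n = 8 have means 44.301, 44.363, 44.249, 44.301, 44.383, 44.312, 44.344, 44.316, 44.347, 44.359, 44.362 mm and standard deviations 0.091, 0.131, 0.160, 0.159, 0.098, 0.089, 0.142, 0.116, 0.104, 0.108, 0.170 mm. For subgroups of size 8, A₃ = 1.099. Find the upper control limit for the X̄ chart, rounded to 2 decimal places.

44.47

X̄̄ = (44.301 + 44.363 + 44.249 + 44.301 + 44.383 + 44.312 + 44.344 + 44.316 + 44.347 + 44.359 + 44.362) / 11 = 44.3306
s̄ = (0.091 + 0.131 + 0.160 + 0.159 + 0.098 + 0.089 + 0.142 + 0.116 + 0.104 + 0.108 + 0.170) / 11 = 0.1244
UCL = X̄̄ + A₃·s̄ = 44.3306 + 1.099 × 0.1244 = 44.4673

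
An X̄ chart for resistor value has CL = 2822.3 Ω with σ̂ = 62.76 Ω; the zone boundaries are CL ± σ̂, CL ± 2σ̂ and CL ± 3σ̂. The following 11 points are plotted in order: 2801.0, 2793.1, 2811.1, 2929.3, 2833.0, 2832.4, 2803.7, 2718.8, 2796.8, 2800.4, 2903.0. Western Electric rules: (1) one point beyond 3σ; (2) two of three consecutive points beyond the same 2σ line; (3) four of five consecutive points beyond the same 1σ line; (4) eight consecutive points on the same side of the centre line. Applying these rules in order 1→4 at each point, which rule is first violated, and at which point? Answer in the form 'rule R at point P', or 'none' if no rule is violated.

Zone of each point (C = within 1σ̂, B = 1σ̂–2σ̂, A = 2σ̂–3σ̂, * = beyond 3σ̂; sign = side of CL): 1:-C, 2:-C, 3:-C, 4:+B, 5:+C, 6:+C, 7:-C, 8:-B, 9:-C, 10:-C, 11:+B
No rule fires across all 11 points.

none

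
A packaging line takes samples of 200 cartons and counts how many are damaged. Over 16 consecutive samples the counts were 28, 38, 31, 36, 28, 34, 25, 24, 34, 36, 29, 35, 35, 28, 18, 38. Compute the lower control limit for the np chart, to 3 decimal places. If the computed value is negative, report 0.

p̄ = Σdᵢ / (k·n) = 497 / (16 × 200) = 0.15531
LCL = np̄ − 3·√(np̄(1−p̄)) = 31.0625 − 3 × 5.1223 = 15.6956

15.696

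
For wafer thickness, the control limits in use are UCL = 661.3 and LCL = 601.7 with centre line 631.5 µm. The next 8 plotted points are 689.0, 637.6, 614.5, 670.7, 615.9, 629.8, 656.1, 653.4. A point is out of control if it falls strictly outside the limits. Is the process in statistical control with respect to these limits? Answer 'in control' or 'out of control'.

out of control

Compare each point to [601.7, 661.3]: sample 1 = 689.0 > UCL; sample 4 = 670.7 > UCL.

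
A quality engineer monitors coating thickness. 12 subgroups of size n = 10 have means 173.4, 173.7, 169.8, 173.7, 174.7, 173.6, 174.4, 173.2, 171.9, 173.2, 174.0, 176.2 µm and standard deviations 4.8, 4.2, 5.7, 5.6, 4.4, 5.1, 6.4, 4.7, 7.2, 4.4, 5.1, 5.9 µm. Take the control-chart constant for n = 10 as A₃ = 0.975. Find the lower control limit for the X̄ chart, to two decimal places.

X̄̄ = (173.4 + 173.7 + 169.8 + 173.7 + 174.7 + 173.6 + 174.4 + 173.2 + 171.9 + 173.2 + 174.0 + 176.2) / 12 = 173.4833
s̄ = (4.8 + 4.2 + 5.7 + 5.6 + 4.4 + 5.1 + 6.4 + 4.7 + 7.2 + 4.4 + 5.1 + 5.9) / 12 = 5.2917
LCL = X̄̄ − A₃·s̄ = 173.4833 − 0.975 × 5.2917 = 168.3240

168.32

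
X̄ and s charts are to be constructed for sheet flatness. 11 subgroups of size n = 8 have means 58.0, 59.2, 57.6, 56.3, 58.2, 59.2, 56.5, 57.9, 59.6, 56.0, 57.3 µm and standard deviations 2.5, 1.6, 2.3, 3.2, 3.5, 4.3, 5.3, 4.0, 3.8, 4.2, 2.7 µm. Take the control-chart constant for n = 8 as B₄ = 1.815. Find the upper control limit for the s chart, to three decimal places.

s̄ = (2.5 + 1.6 + 2.3 + 3.2 + 3.5 + 4.3 + 5.3 + 4.0 + 3.8 + 4.2 + 2.7) / 11 = 3.4000
UCL_s = B₄·s̄ = 1.815 × 3.4000 = 6.1710

6.171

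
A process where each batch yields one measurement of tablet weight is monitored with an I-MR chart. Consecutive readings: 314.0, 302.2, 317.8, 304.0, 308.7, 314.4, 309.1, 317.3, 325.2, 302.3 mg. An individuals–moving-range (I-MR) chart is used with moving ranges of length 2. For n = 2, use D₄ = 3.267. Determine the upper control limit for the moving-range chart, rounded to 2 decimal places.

Moving ranges: 11.8, 15.6, 13.8, 4.7, 5.7, 5.3, 8.2, 7.9, 22.9; M̄R̄ = 95.9000 / 9 = 10.6556
UCL_MR = D₄·M̄R̄ = 3.267 × 10.6556 = 34.8117

34.81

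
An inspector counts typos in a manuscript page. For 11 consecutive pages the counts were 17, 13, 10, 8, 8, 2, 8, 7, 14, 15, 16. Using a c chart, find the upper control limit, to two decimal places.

c̄ = (17 + 13 + 10 + 8 + 8 + 2 + 8 + 7 + 14 + 15 + 16) / 11 = 118 / 11 = 10.7273
UCL = c̄ + 3√c̄ = 10.7273 + 3 × √10.7273 = 10.7273 + 3 × 3.2753 = 20.5530

20.55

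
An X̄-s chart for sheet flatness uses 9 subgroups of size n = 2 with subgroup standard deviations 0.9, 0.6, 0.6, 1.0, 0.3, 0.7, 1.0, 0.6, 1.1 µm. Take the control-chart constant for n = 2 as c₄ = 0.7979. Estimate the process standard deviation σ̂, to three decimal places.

0.947

s̄ = (0.9 + 0.6 + 0.6 + 1.0 + 0.3 + 0.7 + 1.0 + 0.6 + 1.1) / 9 = 0.7556
σ̂ = s̄ / c₄ = 0.7556 / 0.7979 = 0.9469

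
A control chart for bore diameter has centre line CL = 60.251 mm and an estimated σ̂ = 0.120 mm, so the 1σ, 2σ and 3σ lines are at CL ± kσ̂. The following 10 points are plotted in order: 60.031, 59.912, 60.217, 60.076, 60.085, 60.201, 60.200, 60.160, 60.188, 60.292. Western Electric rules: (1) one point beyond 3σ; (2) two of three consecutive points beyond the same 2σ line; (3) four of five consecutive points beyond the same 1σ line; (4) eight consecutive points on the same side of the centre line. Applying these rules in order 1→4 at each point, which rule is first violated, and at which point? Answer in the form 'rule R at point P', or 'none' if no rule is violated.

rule 3 at point 5

Zone of each point (C = within 1σ̂, B = 1σ̂–2σ̂, A = 2σ̂–3σ̂, * = beyond 3σ̂; sign = side of CL): 1:-B, 2:-A, 3:-C, 4:-B, 5:-B, 6:-C, 7:-C, 8:-C, 9:-C, 10:+C
Rule 3 (four of five consecutive points beyond the same 1σ limit) is satisfied at point 5.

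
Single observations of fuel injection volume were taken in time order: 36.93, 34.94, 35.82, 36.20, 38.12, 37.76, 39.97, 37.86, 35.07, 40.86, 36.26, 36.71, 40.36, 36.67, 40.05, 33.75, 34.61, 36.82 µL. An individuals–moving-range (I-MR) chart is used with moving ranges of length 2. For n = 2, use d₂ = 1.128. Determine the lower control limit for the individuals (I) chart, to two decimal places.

X̄ = (36.93 + 34.94 + 35.82 + 36.20 + 38.12 + 37.76 + 39.97 + 37.86 + 35.07 + 40.86 + 36.26 + 36.71 + 40.36 + 36.67 + 40.05 + 33.75 + 34.61 + 36.82) / 18 = 37.1533
Moving ranges: 1.99, 0.88, 0.38, 1.92, 0.36, 2.21, 2.11, 2.79, 5.79, 4.60, 0.45, 3.65, 3.69, 3.38, 6.30, 0.86, 2.21; M̄R̄ = 43.5700 / 17 = 2.5629
LCL = X̄ − 3·M̄R̄/d₂ = 37.1533 − 3 × 2.5629 / 1.128 = 30.3370

30.34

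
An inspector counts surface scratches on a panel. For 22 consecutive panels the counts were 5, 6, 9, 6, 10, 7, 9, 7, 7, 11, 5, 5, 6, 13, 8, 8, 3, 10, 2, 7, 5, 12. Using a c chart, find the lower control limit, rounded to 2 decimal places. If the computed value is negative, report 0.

c̄ = (5 + 6 + 9 + 6 + 10 + 7 + 9 + 7 + 7 + 11 + 5 + 5 + 6 + 13 + 8 + 8 + 3 + 10 + 2 + 7 + 5 + 12) / 22 = 161 / 22 = 7.3182
LCL = c̄ − 3√c̄ = 7.3182 − 3 × 2.7052 = -0.7975 → 0 (cannot be negative)

0.00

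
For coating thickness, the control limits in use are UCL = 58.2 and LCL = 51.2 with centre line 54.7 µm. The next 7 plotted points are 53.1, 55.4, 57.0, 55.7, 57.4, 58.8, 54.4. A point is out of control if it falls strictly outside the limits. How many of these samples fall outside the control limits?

1

Compare each point to [51.2, 58.2]: sample 6 = 58.8 > UCL.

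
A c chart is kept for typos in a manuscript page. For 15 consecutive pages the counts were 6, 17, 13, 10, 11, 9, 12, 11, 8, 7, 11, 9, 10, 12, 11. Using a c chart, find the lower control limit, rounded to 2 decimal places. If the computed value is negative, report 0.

c̄ = (6 + 17 + 13 + 10 + 11 + 9 + 12 + 11 + 8 + 7 + 11 + 9 + 10 + 12 + 11) / 15 = 157 / 15 = 10.4667
LCL = c̄ − 3√c̄ = 10.4667 − 3 × 3.2352 = 0.7610

0.76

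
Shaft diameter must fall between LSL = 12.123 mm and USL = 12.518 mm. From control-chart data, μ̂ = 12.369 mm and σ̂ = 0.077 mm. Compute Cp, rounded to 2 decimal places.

Cp = (USL − LSL) / (6σ̂) = (12.518 − 12.123) / (6 × 0.077) = 0.3950 / 0.4620 = 0.8550

0.85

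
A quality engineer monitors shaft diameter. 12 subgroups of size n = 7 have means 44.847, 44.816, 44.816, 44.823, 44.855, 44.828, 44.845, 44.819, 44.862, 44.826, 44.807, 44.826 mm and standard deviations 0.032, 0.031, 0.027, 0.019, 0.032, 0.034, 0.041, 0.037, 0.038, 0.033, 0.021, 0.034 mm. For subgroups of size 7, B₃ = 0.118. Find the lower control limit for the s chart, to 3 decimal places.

0.004

s̄ = (0.032 + 0.031 + 0.027 + 0.019 + 0.032 + 0.034 + 0.041 + 0.037 + 0.038 + 0.033 + 0.021 + 0.034) / 12 = 0.0316
LCL_s = B₃·s̄ = 0.118 × 0.0316 = 0.0037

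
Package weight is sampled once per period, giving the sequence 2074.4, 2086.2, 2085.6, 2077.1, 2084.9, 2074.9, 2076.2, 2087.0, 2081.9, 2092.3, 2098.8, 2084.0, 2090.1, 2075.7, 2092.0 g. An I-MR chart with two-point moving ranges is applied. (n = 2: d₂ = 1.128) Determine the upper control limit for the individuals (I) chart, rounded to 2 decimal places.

X̄ = (2074.4 + 2086.2 + 2085.6 + 2077.1 + 2084.9 + 2074.9 + 2076.2 + 2087.0 + 2081.9 + 2092.3 + 2098.8 + 2084.0 + 2090.1 + 2075.7 + 2092.0) / 15 = 2084.0733
Moving ranges: 11.8, 0.6, 8.5, 7.8, 10.0, 1.3, 10.8, 5.1, 10.4, 6.5, 14.8, 6.1, 14.4, 16.3; M̄R̄ = 124.4000 / 14 = 8.8857
UCL = X̄ + 3·M̄R̄/d₂ = 2084.0733 + 3 × 8.8857 / 1.128 = 2107.7056

2107.71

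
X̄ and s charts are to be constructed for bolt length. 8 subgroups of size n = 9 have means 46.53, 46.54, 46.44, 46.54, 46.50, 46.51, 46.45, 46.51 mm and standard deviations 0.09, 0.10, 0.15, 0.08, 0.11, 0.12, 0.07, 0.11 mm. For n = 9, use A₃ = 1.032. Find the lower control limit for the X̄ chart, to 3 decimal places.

X̄̄ = (46.53 + 46.54 + 46.44 + 46.54 + 46.50 + 46.51 + 46.45 + 46.51) / 8 = 46.5025
s̄ = (0.09 + 0.10 + 0.15 + 0.08 + 0.11 + 0.12 + 0.07 + 0.11) / 8 = 0.1037
LCL = X̄̄ − A₃·s̄ = 46.5025 − 1.032 × 0.1037 = 46.3954

46.395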